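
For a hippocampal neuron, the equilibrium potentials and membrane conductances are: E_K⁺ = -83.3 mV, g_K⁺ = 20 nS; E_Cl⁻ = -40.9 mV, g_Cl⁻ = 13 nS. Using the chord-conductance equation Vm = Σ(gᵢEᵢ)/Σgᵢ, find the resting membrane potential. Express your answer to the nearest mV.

Σ gᵢEᵢ = 20·(-83.3) + 13·(-40.9) = -2197.70
Σ gᵢ = 20 + 13 = 33
Vm = -2197.70 / 33 = -66.60 mV

-67 mV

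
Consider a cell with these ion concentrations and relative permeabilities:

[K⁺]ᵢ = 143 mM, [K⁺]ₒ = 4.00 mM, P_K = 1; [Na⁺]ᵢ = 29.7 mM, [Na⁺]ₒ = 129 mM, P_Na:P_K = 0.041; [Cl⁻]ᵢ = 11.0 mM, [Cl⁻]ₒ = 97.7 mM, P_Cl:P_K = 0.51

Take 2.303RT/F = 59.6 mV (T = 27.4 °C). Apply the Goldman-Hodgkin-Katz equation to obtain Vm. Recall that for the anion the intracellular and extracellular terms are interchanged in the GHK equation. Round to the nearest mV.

Vm = 59.6 · log₁₀[(Σ P·[cation]ₒ + Σ P·[anion]ᵢ) / (Σ P·[cation]ᵢ + Σ P·[anion]ₒ)]
Numerator = 1×4.00 + 0.041×129 + 0.51×11.0 = 14.9
Denominator = 1×143 + 0.041×29.7 + 0.51×97.7 = 194
Vm = 59.6 · log₁₀(0.076781) = 59.6 × (-1.1147) = -66.44 mV

-66 mV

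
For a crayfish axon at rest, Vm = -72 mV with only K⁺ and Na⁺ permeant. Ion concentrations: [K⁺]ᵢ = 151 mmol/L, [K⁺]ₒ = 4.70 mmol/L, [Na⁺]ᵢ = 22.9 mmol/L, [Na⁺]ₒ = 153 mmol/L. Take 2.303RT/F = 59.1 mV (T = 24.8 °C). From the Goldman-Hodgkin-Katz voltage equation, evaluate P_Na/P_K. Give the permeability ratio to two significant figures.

Let α = P_Na/P_K. GHK: Vm = 59.1·log₁₀[(Kₒ + α·Naₒ)/(Kᵢ + α·Naᵢ)].
10^(Vm/59.1) = 10^(-72.0/59.1) = 0.060496
So 0.060496·(Kᵢ + α·Naᵢ) = Kₒ + α·Naₒ → α = (0.060496·151.0 − 4.7) / (153.0 − 0.060496·22.9)
α = (9.135 − 4.7) / (153.0 − 1.385) = 4.435/151.6 = 0.02925

0.029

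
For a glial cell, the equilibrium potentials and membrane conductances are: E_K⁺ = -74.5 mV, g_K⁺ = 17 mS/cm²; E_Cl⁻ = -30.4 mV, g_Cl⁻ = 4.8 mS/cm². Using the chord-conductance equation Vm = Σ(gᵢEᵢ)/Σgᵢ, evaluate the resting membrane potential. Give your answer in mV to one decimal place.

-64.8 mV

Σ gᵢEᵢ = 17·(-74.5) + 4.8·(-30.4) = -1412.42
Σ gᵢ = 17 + 4.8 = 21.8
Vm = -1412.42 / 21.8 = -64.79 mV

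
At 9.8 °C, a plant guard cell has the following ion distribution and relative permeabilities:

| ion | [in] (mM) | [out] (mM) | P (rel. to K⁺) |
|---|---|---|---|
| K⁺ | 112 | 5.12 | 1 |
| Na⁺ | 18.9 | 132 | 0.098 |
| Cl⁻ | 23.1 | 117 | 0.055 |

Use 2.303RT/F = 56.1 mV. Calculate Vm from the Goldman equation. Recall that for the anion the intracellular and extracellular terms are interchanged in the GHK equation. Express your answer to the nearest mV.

Vm = 56.1 · log₁₀[(Σ P·[cation]ₒ + Σ P·[anion]ᵢ) / (Σ P·[cation]ᵢ + Σ P·[anion]ₒ)]
Numerator = 1×5.12 + 0.098×132 + 0.055×23.1 = 19.33
Denominator = 1×112 + 0.098×18.9 + 0.055×117 = 120.3
Vm = 56.1 · log₁₀(0.16067) = 56.1 × (-0.7941) = -44.55 mV

-45 mV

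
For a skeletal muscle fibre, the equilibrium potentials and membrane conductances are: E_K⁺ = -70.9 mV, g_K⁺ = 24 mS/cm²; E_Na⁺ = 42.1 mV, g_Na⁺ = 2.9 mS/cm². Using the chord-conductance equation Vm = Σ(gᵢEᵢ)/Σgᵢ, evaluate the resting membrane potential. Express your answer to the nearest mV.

Σ gᵢEᵢ = 24·(-70.9) + 2.9·(42.1) = -1579.51
Σ gᵢ = 24 + 2.9 = 26.9
Vm = -1579.51 / 26.9 = -58.72 mV

-59 mV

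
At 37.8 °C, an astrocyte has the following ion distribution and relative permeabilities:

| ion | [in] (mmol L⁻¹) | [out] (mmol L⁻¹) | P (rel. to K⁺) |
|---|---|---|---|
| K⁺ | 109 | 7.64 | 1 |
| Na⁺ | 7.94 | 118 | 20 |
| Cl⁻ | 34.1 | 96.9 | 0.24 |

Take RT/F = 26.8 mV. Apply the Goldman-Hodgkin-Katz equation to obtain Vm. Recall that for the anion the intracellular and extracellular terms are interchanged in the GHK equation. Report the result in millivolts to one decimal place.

56.3 mV

Vm = 26.8 · ln[(Σ P·[cation]ₒ + Σ P·[anion]ᵢ) / (Σ P·[cation]ᵢ + Σ P·[anion]ₒ)]
Numerator = 1×7.64 + 20×118 + 0.24×34.1 = 2376
Denominator = 1×109 + 20×7.94 + 0.24×96.9 = 291.1
Vm = 26.8 · ln(8.1628) = 26.8 × (2.0996) = 56.27 mV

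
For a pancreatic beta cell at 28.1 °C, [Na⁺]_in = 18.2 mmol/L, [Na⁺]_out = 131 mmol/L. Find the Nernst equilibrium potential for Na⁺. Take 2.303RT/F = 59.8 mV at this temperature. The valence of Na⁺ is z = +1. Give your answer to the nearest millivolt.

51 mV

E = (59.8/z) · log₁₀([Na⁺]_out/[Na⁺]_in) with z = +1.
= (59.8/1) · log₁₀(131/18.2) = 59.80 · log₁₀(7.198)
= 59.80 · (0.8572) = 51.26 mV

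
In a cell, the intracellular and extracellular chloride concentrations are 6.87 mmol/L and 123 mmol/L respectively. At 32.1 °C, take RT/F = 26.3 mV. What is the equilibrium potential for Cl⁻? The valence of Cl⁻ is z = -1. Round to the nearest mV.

-76 mV

E = (26.3/z) · ln([Cl⁻]_out/[Cl⁻]_in) with z = -1.
For an anion, dividing by z = -1 reverses the sign.
= (26.3/-1) · ln(123/6.87) = -26.30 · ln(17.9)
= -26.30 · (2.8850) = -75.88 mV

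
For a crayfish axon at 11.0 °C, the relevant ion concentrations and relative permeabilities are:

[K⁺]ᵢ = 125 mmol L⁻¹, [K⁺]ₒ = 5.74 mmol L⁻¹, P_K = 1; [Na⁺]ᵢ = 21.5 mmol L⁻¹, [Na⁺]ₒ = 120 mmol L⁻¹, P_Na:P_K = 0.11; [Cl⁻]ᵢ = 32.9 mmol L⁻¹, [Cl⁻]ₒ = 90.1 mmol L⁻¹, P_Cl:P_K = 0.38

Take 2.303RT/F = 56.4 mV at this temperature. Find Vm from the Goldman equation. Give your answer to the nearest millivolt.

Vm = 56.4 · log₁₀[(Σ P·[cation]ₒ + Σ P·[anion]ᵢ) / (Σ P·[cation]ᵢ + Σ P·[anion]ₒ)]
Numerator = 1×5.74 + 0.11×120 + 0.38×32.9 = 31.44
Denominator = 1×125 + 0.11×21.5 + 0.38×90.1 = 161.6
Vm = 56.4 · log₁₀(0.19456) = 56.4 × (-0.7109) = -40.10 mV

-40 mV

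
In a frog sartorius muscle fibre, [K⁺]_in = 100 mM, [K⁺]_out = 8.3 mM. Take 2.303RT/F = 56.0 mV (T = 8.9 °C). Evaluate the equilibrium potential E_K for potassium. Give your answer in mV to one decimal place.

E = (56.0/z) · log₁₀([K⁺]_out/[K⁺]_in) with z = +1.
= (56.0/1) · log₁₀(8.3/100) = 56.00 · log₁₀(0.083)
= 56.00 · (-1.0809) = -60.53 mV

-60.5 mV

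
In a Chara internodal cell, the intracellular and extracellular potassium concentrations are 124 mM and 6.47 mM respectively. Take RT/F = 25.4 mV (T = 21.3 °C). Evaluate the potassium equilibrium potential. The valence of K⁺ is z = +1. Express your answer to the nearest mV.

E = (25.4/z) · ln([K⁺]_out/[K⁺]_in) with z = +1.
= (25.4/1) · ln(6.47/124) = 25.40 · ln(0.05218)
= 25.40 · (-2.9531) = -75.01 mV

-75 mV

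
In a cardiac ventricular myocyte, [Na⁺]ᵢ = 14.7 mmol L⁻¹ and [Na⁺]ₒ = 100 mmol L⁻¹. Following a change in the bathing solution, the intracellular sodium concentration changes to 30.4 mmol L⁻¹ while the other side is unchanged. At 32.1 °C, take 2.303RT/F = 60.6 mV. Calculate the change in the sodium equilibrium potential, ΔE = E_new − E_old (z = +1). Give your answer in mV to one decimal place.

E_old = (60.6/1)·log₁₀(100/14.7) = 50.46 mV
E_new = (60.6/1)·log₁₀(100/30.4) = 31.34 mV
ΔE = 31.34 − (50.46) = -19.12 mV

-19.1 mV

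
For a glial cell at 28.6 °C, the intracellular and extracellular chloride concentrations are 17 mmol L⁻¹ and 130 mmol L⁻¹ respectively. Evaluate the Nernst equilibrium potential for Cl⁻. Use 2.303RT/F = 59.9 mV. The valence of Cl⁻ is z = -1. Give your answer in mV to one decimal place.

-52.9 mV

E = (59.9/z) · log₁₀([Cl⁻]_out/[Cl⁻]_in) with z = -1.
For an anion, dividing by z = -1 reverses the sign.
= (59.9/-1) · log₁₀(130/17) = -59.90 · log₁₀(7.647)
= -59.90 · (0.8835) = -52.92 mV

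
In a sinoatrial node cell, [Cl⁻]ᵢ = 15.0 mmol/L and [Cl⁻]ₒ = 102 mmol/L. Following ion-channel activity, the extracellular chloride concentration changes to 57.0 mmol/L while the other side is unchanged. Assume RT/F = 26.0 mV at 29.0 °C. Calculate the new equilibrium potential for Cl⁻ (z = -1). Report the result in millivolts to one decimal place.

-34.7 mV

After the shift: [Cl⁻]_out = 57.0, [Cl⁻]_in = 15.0 mmol/L.
E_new = (26.0/-1)·ln(57.0/15.0) = -26.00 · (1.3350) = -34.71 mV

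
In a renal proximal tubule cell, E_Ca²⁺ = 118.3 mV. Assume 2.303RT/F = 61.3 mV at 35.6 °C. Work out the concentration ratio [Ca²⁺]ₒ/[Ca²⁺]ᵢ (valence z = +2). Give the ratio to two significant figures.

log₁₀([out]/[in]) = E·z/(61.3) = 118.3 × 2 / 61.3 = 3.8597
[out]/[in] = 10^(3.8597) = 7239

7200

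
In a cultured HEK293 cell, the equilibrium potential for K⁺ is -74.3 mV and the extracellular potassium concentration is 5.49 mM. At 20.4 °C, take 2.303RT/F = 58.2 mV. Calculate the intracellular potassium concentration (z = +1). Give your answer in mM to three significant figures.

104 mM

Nernst: E = (58.2/1) · log₁₀([out]/[in]), so log₁₀([out]/[in]) = -74.3 × 1 / 58.2 = -1.2766.
[out]/[in] = 10^(-1.2766) = 0.05289.
[in] = 5.49 / 0.05289 = 103.8 mM.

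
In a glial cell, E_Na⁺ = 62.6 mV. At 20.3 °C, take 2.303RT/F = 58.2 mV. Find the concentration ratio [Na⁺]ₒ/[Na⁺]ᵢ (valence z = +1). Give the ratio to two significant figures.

12

log₁₀([out]/[in]) = E·z/(58.2) = 62.6 × 1 / 58.2 = 1.0756
[out]/[in] = 10^(1.0756) = 11.9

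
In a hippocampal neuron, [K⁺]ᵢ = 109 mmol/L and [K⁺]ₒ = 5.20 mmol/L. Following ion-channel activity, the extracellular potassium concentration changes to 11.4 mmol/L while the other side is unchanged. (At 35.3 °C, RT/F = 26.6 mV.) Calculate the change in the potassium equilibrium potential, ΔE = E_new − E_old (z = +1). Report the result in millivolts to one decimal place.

E_old = (26.6/1)·ln(5.20/109) = -80.94 mV
E_new = (26.6/1)·ln(11.4/109) = -60.06 mV
ΔE = -60.06 − (-80.94) = 20.88 mV

20.9 mV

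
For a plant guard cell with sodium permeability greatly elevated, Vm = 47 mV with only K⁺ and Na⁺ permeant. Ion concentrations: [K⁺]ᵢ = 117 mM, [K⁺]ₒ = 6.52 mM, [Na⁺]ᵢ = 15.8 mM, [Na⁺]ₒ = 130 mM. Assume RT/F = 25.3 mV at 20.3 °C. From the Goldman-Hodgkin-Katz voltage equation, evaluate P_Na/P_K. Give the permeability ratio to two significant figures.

26

Let α = P_Na/P_K. GHK: Vm = 25.3·ln[(Kₒ + α·Naₒ)/(Kᵢ + α·Naᵢ)].
e^(Vm/25.3) = e^(47.0/25.3) = 6.409
So 6.409·(Kᵢ + α·Naᵢ) = Kₒ + α·Naₒ → α = (6.409·117.0 − 6.52) / (130.0 − 6.409·15.8)
α = (749.9 − 6.52) / (130.0 − 101.3) = 743.3/28.74 = 25.87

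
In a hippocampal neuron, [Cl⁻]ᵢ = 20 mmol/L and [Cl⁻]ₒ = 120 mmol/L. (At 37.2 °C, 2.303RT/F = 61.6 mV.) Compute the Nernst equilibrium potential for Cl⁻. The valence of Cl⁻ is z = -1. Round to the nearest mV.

E = (61.6/z) · log₁₀([Cl⁻]_out/[Cl⁻]_in) with z = -1.
For an anion, dividing by z = -1 reverses the sign.
= (61.6/-1) · log₁₀(120/20) = -61.60 · log₁₀(6)
= -61.60 · (0.7782) = -47.93 mV

-48 mV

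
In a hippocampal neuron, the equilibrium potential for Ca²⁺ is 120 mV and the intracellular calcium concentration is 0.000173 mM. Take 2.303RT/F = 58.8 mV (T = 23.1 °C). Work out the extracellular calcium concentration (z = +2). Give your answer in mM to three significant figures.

Nernst: E = (58.8/2) · log₁₀([out]/[in]), so log₁₀([out]/[in]) = 120.0 × 2 / 58.8 = 4.0816.
[out]/[in] = 10^(4.0816) = 1.207e+04.
[out] = 1.207e+04 × 0.000173 = 2.088 mM.

2.09 mM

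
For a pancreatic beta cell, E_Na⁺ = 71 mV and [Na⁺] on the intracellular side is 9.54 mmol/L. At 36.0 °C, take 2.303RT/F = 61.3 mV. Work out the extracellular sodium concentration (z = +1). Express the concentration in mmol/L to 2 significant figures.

140 mmol/L

Nernst: E = (61.3/1) · log₁₀([out]/[in]), so log₁₀([out]/[in]) = 71.0 × 1 / 61.3 = 1.1582.
[out]/[in] = 10^(1.1582) = 14.4.
[out] = 14.4 × 9.54 = 137.3 mmol/L.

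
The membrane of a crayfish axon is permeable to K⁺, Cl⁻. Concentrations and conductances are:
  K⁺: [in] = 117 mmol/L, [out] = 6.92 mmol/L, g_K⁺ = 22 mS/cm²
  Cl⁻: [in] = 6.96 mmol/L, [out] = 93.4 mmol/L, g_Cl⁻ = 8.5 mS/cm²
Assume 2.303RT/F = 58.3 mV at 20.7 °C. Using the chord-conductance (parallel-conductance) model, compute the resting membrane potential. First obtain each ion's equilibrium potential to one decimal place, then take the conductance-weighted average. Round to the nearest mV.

E_K⁺ = (58.3/1)·log₁₀(6.92/117) = -71.6 mV
E_Cl⁻ = (58.3/-1)·log₁₀(93.4/6.96) = -65.7 mV
Vm = (Σ gᵢEᵢ)/(Σ gᵢ) = (22·-71.6 + 8.5·-65.7) / (22 + 8.5)
= -2133.65 / 30.5 = -69.96 mV

-70 mV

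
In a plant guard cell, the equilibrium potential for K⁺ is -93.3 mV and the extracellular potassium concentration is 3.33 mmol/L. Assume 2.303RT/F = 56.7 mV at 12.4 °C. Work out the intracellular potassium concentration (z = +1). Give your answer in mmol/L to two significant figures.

150 mmol/L

Nernst: E = (56.7/1) · log₁₀([out]/[in]), so log₁₀([out]/[in]) = -93.3 × 1 / 56.7 = -1.6455.
[out]/[in] = 10^(-1.6455) = 0.02262.
[in] = 3.33 / 0.02262 = 147.2 mmol/L.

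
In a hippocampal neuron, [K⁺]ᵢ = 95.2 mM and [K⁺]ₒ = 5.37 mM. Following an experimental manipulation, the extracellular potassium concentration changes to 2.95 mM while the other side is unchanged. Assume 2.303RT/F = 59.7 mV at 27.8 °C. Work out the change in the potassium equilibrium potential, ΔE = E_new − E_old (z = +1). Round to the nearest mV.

-16 mV

E_old = (59.7/1)·log₁₀(5.37/95.2) = -74.55 mV
E_new = (59.7/1)·log₁₀(2.95/95.2) = -90.08 mV
ΔE = -90.08 − (-74.55) = -15.53 mV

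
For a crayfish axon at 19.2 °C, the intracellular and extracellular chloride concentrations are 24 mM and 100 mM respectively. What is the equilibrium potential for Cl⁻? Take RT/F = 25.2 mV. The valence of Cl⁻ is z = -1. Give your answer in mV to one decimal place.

E = (25.2/z) · ln([Cl⁻]_out/[Cl⁻]_in) with z = -1.
For an anion, dividing by z = -1 reverses the sign.
= (25.2/-1) · ln(100/24) = -25.20 · ln(4.167)
= -25.20 · (1.4271) = -35.96 mV

-36.0 mV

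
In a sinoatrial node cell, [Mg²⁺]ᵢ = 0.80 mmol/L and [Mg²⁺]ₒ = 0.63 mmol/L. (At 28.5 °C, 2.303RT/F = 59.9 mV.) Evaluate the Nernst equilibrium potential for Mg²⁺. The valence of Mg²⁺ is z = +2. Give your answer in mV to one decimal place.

E = (59.9/z) · log₁₀([Mg²⁺]_out/[Mg²⁺]_in) with z = +2.
= (59.9/2) · log₁₀(0.63/0.80) = 29.95 · log₁₀(0.7875)
= 29.95 · (-0.1037) = -3.11 mV

-3.1 mV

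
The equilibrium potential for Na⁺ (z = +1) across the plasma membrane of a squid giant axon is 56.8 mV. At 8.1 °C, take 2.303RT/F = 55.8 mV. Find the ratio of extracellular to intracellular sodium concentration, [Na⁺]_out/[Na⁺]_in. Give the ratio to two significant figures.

10

log₁₀([out]/[in]) = E·z/(55.8) = 56.8 × 1 / 55.8 = 1.0179
[out]/[in] = 10^(1.0179) = 10.42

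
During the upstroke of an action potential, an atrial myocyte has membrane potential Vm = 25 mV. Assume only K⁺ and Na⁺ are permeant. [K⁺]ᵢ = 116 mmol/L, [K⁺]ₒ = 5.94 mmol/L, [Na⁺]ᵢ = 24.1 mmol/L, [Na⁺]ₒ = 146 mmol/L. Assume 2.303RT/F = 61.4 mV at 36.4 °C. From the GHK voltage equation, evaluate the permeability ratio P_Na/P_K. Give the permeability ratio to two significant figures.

3.4

Let α = P_Na/P_K. GHK: Vm = 61.4·log₁₀[(Kₒ + α·Naₒ)/(Kᵢ + α·Naᵢ)].
10^(Vm/61.4) = 10^(25.0/61.4) = 2.5537
So 2.5537·(Kᵢ + α·Naᵢ) = Kₒ + α·Naₒ → α = (2.5537·116.0 − 5.94) / (146.0 − 2.5537·24.1)
α = (296.2 − 5.94) / (146.0 − 61.54) = 290.3/84.46 = 3.437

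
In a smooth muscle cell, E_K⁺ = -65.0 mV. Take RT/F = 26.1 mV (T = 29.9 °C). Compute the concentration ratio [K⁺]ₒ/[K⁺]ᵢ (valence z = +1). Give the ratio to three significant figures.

ln([out]/[in]) = E·z/(26.1) = -65.0 × 1 / 26.1 = -2.4904
[out]/[in] = e^(-2.4904) = 0.08288

0.0829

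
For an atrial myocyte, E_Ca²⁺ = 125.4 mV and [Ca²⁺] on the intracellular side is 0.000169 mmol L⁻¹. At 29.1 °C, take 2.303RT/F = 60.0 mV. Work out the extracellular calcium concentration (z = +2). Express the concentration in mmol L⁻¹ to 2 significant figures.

2.6 mmol L⁻¹

Nernst: E = (60.0/2) · log₁₀([out]/[in]), so log₁₀([out]/[in]) = 125.4 × 2 / 60.0 = 4.1800.
[out]/[in] = 10^(4.1800) = 1.514e+04.
[out] = 1.514e+04 × 0.000169 = 2.558 mmol L⁻¹.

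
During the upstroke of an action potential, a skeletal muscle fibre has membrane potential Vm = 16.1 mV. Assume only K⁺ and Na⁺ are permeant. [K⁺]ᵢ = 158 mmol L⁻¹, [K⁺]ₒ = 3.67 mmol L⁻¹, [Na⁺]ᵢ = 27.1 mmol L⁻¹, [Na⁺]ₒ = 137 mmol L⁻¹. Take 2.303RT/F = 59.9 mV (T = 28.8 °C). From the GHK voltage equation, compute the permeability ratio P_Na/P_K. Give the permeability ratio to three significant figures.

Let α = P_Na/P_K. GHK: Vm = 59.9·log₁₀[(Kₒ + α·Naₒ)/(Kᵢ + α·Naᵢ)].
10^(Vm/59.9) = 10^(16.1/59.9) = 1.8569
So 1.8569·(Kᵢ + α·Naᵢ) = Kₒ + α·Naₒ → α = (1.8569·158.0 − 3.67) / (137.0 − 1.8569·27.1)
α = (293.4 − 3.67) / (137.0 − 50.32) = 289.7/86.68 = 3.342

3.34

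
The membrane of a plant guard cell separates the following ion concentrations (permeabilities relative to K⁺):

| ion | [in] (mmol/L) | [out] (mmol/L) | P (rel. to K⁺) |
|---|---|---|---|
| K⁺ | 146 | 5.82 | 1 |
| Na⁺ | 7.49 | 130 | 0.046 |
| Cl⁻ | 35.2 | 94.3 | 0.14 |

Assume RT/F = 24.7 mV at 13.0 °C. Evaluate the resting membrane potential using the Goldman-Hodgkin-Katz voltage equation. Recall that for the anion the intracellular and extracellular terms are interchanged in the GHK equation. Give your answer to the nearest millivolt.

-56 mV

Vm = 24.7 · ln[(Σ P·[cation]ₒ + Σ P·[anion]ᵢ) / (Σ P·[cation]ᵢ + Σ P·[anion]ₒ)]
Numerator = 1×5.82 + 0.046×130 + 0.14×35.2 = 16.73
Denominator = 1×146 + 0.046×7.49 + 0.14×94.3 = 159.5
Vm = 24.7 · ln(0.10485) = 24.7 × (-2.2553) = -55.70 mV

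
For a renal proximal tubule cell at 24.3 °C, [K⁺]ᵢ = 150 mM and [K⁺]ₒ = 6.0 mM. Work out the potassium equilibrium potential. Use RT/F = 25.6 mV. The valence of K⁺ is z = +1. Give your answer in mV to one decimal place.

E = (25.6/z) · ln([K⁺]_out/[K⁺]_in) with z = +1.
= (25.6/1) · ln(6.0/150) = 25.60 · ln(0.04)
= 25.60 · (-3.2189) = -82.40 mV

-82.4 mV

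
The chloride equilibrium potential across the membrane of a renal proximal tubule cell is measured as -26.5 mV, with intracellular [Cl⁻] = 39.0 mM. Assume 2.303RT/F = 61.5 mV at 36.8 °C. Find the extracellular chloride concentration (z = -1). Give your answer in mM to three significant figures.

105 mM

Nernst: E = (61.5/-1) · log₁₀([out]/[in]), so log₁₀([out]/[in]) = -26.5 × -1 / 61.5 = 0.4309.
[out]/[in] = 10^(0.4309) = 2.697.
[out] = 2.697 × 39.0 = 105.2 mM.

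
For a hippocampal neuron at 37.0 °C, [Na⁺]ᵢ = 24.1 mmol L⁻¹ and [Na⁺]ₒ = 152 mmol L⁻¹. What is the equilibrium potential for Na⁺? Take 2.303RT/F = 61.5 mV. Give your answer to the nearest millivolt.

E = (61.5/z) · log₁₀([Na⁺]_out/[Na⁺]_in) with z = +1.
= (61.5/1) · log₁₀(152/24.1) = 61.50 · log₁₀(6.307)
= 61.50 · (0.7998) = 49.19 mV

49 mV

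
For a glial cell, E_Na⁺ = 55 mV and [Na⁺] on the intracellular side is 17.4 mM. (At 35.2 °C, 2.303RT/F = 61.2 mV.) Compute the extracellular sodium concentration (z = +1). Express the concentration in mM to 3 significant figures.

138 mM

Nernst: E = (61.2/1) · log₁₀([out]/[in]), so log₁₀([out]/[in]) = 55.0 × 1 / 61.2 = 0.8987.
[out]/[in] = 10^(0.8987) = 7.919.
[out] = 7.919 × 17.4 = 137.8 mM.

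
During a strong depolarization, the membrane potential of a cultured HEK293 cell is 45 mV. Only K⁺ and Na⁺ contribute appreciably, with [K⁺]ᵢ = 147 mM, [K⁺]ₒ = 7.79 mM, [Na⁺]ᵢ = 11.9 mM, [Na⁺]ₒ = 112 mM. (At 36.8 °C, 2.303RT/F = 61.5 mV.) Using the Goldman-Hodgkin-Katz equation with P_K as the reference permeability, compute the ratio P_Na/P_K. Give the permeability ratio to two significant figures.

16

Let α = P_Na/P_K. GHK: Vm = 61.5·log₁₀[(Kₒ + α·Naₒ)/(Kᵢ + α·Naᵢ)].
10^(Vm/61.5) = 10^(45.0/61.5) = 5.3915
So 5.3915·(Kᵢ + α·Naᵢ) = Kₒ + α·Naₒ → α = (5.3915·147.0 − 7.79) / (112.0 − 5.3915·11.9)
α = (792.5 − 7.79) / (112.0 − 64.16) = 784.8/47.84 = 16.4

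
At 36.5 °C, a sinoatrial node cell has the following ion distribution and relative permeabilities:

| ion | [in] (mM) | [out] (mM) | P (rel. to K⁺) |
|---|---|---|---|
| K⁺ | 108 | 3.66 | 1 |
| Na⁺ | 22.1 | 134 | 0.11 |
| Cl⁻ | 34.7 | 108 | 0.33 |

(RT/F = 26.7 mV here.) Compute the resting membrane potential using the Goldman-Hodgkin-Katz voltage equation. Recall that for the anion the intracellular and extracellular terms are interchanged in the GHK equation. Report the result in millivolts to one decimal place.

Vm = 26.7 · ln[(Σ P·[cation]ₒ + Σ P·[anion]ᵢ) / (Σ P·[cation]ᵢ + Σ P·[anion]ₒ)]
Numerator = 1×3.66 + 0.11×134 + 0.33×34.7 = 29.85
Denominator = 1×108 + 0.11×22.1 + 0.33×108 = 146.1
Vm = 26.7 · ln(0.20436) = 26.7 × (-1.5879) = -42.40 mV

-42.4 mV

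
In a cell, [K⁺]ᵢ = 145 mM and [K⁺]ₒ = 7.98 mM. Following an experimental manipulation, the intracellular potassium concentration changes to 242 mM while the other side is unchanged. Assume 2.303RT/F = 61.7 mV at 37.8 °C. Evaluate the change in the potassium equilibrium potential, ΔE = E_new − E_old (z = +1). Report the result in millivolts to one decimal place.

-13.7 mV

E_old = (61.7/1)·log₁₀(7.98/145) = -77.70 mV
E_new = (61.7/1)·log₁₀(7.98/242) = -91.43 mV
ΔE = -91.43 − (-77.70) = -13.73 mV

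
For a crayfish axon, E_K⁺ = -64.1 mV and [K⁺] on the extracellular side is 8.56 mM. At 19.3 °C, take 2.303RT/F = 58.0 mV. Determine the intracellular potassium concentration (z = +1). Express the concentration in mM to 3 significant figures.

Nernst: E = (58.0/1) · log₁₀([out]/[in]), so log₁₀([out]/[in]) = -64.1 × 1 / 58.0 = -1.1052.
[out]/[in] = 10^(-1.1052) = 0.07849.
[in] = 8.56 / 0.07849 = 109.1 mM.

109 mM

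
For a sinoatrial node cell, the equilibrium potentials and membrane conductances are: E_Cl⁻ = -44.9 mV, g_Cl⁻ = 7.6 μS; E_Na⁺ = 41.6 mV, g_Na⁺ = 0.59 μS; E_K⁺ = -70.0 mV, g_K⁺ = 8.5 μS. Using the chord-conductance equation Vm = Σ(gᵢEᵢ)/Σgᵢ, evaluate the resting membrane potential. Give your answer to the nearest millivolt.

Σ gᵢEᵢ = 7.6·(-44.9) + 0.59·(41.6) + 8.5·(-70.0) = -911.70
Σ gᵢ = 7.6 + 0.59 + 8.5 = 16.69
Vm = -911.70 / 16.69 = -54.63 mV

-55 mV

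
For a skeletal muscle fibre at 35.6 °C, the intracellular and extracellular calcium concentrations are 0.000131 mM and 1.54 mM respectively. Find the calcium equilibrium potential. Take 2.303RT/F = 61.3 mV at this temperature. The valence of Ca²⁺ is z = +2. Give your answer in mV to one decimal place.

E = (61.3/z) · log₁₀([Ca²⁺]_out/[Ca²⁺]_in) with z = +2.
= (61.3/2) · log₁₀(1.54/0.000131) = 30.65 · log₁₀(1.176e+04)
= 30.65 · (4.0702) = 124.75 mV

124.8 mV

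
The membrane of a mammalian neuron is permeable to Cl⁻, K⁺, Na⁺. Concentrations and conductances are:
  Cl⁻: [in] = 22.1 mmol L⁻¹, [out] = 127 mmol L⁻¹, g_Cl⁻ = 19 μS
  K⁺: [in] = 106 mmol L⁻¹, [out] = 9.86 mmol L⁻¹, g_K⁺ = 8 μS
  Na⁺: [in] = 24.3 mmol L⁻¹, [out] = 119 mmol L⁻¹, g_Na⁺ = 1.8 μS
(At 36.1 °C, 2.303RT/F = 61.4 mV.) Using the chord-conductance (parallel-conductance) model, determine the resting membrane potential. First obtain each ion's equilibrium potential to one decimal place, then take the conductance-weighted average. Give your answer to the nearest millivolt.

-46 mV

E_Cl⁻ = (61.4/-1)·log₁₀(127/22.1) = -46.6 mV
E_K⁺ = (61.4/1)·log₁₀(9.86/106) = -63.3 mV
E_Na⁺ = (61.4/1)·log₁₀(119/24.3) = 42.4 mV
Vm = (Σ gᵢEᵢ)/(Σ gᵢ) = (19·-46.6 + 8·-63.3 + 1.8·42.4) / (19 + 8 + 1.8)
= -1315.48 / 28.8 = -45.68 mV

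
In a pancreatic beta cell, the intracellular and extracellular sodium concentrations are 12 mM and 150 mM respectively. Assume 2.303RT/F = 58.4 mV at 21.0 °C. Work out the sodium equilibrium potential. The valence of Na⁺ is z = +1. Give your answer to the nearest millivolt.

E = (58.4/z) · log₁₀([Na⁺]_out/[Na⁺]_in) with z = +1.
= (58.4/1) · log₁₀(150/12) = 58.40 · log₁₀(12.5)
= 58.40 · (1.0969) = 64.06 mV

64 mV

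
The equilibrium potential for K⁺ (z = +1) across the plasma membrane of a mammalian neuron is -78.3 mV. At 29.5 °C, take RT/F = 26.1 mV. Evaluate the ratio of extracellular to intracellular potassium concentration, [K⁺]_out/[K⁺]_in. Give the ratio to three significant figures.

ln([out]/[in]) = E·z/(26.1) = -78.3 × 1 / 26.1 = -3.0000
[out]/[in] = e^(-3.0000) = 0.04979

0.0498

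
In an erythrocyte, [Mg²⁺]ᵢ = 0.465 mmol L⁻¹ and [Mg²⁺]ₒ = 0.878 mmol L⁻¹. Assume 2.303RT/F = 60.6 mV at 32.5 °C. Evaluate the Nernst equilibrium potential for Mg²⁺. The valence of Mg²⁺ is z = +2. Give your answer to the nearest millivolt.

8 mV

E = (60.6/z) · log₁₀([Mg²⁺]_out/[Mg²⁺]_in) with z = +2.
= (60.6/2) · log₁₀(0.878/0.465) = 30.30 · log₁₀(1.888)
= 30.30 · (0.2760) = 8.36 mV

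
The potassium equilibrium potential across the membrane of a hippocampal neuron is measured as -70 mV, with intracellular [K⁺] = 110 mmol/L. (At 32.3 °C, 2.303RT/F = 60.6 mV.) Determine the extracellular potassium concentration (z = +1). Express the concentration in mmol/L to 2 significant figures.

Nernst: E = (60.6/1) · log₁₀([out]/[in]), so log₁₀([out]/[in]) = -70.0 × 1 / 60.6 = -1.1551.
[out]/[in] = 10^(-1.1551) = 0.06997.
[out] = 0.06997 × 110 = 7.696 mmol/L.

7.7 mmol/L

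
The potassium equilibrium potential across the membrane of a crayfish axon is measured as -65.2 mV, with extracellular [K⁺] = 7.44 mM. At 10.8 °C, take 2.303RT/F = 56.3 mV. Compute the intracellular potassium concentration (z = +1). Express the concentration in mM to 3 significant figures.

107 mM

Nernst: E = (56.3/1) · log₁₀([out]/[in]), so log₁₀([out]/[in]) = -65.2 × 1 / 56.3 = -1.1581.
[out]/[in] = 10^(-1.1581) = 0.06949.
[in] = 7.44 / 0.06949 = 107.1 mM.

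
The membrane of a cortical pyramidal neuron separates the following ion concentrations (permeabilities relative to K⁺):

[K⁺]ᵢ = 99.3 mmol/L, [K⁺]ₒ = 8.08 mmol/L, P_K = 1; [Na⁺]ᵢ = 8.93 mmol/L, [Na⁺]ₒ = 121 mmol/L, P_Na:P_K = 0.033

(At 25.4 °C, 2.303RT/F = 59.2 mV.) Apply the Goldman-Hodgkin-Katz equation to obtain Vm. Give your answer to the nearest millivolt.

Vm = 59.2 · log₁₀[(Σ P·[cation]ₒ + Σ P·[anion]ᵢ) / (Σ P·[cation]ᵢ + Σ P·[anion]ₒ)]
Numerator = 1×8.08 + 0.033×121 = 12.07
Denominator = 1×99.3 + 0.033×8.93 = 99.59
Vm = 59.2 · log₁₀(0.12122) = 59.2 × (-0.9164) = -54.25 mV

-54 mV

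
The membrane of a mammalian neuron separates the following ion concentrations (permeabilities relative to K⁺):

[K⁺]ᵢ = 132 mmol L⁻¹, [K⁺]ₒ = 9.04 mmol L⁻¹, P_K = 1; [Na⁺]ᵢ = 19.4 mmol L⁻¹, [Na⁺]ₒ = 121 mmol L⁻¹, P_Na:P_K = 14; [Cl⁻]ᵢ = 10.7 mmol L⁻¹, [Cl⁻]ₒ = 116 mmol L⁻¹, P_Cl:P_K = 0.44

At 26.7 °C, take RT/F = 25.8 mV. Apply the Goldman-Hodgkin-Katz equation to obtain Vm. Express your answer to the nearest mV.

34 mV

Vm = 25.8 · ln[(Σ P·[cation]ₒ + Σ P·[anion]ᵢ) / (Σ P·[cation]ᵢ + Σ P·[anion]ₒ)]
Numerator = 1×9.04 + 14×121 + 0.44×10.7 = 1708
Denominator = 1×132 + 14×19.4 + 0.44×116 = 454.6
Vm = 25.8 · ln(3.7563) = 25.8 × (1.3234) = 34.14 mV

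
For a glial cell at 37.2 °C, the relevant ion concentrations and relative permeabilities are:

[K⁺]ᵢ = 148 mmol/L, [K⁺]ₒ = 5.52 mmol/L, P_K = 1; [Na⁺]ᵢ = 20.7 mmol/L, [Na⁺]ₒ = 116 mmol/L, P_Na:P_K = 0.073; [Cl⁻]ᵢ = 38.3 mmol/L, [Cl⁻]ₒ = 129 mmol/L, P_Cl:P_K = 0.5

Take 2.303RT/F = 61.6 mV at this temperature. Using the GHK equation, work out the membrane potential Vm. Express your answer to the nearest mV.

-50 mV

Vm = 61.6 · log₁₀[(Σ P·[cation]ₒ + Σ P·[anion]ᵢ) / (Σ P·[cation]ᵢ + Σ P·[anion]ₒ)]
Numerator = 1×5.52 + 0.073×116 + 0.5×38.3 = 33.14
Denominator = 1×148 + 0.073×20.7 + 0.5×129 = 214
Vm = 61.6 · log₁₀(0.15484) = 61.6 × (-0.8101) = -49.90 mV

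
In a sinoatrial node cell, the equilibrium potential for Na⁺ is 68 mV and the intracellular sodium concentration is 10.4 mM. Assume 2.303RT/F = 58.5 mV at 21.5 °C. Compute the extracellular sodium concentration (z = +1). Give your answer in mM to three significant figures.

Nernst: E = (58.5/1) · log₁₀([out]/[in]), so log₁₀([out]/[in]) = 68.0 × 1 / 58.5 = 1.1624.
[out]/[in] = 10^(1.1624) = 14.53.
[out] = 14.53 × 10.4 = 151.2 mM.

151 mM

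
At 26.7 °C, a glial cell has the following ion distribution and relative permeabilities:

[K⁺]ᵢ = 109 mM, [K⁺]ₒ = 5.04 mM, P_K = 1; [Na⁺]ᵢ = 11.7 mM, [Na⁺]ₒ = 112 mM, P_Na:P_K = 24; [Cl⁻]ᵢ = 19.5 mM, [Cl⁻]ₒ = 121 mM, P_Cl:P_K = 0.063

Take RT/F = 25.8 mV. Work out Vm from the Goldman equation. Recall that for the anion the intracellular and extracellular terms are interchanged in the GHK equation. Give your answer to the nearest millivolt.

49 mV

Vm = 25.8 · ln[(Σ P·[cation]ₒ + Σ P·[anion]ᵢ) / (Σ P·[cation]ᵢ + Σ P·[anion]ₒ)]
Numerator = 1×5.04 + 24×112 + 0.063×19.5 = 2694
Denominator = 1×109 + 24×11.7 + 0.063×121 = 397.4
Vm = 25.8 · ln(6.7793) = 25.8 × (1.9139) = 49.38 mV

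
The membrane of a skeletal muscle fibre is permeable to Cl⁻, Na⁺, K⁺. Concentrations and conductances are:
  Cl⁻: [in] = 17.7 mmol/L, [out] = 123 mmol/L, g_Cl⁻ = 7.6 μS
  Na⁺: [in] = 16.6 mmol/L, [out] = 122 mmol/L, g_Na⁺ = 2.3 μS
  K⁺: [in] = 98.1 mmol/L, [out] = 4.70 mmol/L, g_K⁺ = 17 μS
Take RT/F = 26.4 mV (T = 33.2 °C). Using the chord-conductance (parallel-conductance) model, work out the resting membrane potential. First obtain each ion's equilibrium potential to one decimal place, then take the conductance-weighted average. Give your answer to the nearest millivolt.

E_Cl⁻ = (26.4/-1)·ln(123/17.7) = -51.2 mV
E_Na⁺ = (26.4/1)·ln(122/16.6) = 52.7 mV
E_K⁺ = (26.4/1)·ln(4.70/98.1) = -80.2 mV
Vm = (Σ gᵢEᵢ)/(Σ gᵢ) = (7.6·-51.2 + 2.3·52.7 + 17·-80.2) / (7.6 + 2.3 + 17)
= -1631.31 / 26.9 = -60.64 mV

-61 mV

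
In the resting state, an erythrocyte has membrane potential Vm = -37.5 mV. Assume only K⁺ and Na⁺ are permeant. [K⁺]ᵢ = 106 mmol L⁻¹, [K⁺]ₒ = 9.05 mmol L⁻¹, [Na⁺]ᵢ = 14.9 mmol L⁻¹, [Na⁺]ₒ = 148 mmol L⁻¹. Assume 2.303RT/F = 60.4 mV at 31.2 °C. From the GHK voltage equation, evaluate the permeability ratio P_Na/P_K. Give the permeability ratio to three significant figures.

0.113

Let α = P_Na/P_K. GHK: Vm = 60.4·log₁₀[(Kₒ + α·Naₒ)/(Kᵢ + α·Naᵢ)].
10^(Vm/60.4) = 10^(-37.5/60.4) = 0.23941
So 0.23941·(Kᵢ + α·Naᵢ) = Kₒ + α·Naₒ → α = (0.23941·106.0 − 9.05) / (148.0 − 0.23941·14.9)
α = (25.38 − 9.05) / (148.0 − 3.567) = 16.33/144.4 = 0.113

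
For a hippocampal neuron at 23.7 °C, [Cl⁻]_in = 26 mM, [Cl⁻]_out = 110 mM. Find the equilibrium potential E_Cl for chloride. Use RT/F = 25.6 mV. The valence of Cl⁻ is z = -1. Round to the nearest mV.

-37 mV

E = (25.6/z) · ln([Cl⁻]_out/[Cl⁻]_in) with z = -1.
For an anion, dividing by z = -1 reverses the sign.
= (25.6/-1) · ln(110/26) = -25.60 · ln(4.231)
= -25.60 · (1.4424) = -36.93 mV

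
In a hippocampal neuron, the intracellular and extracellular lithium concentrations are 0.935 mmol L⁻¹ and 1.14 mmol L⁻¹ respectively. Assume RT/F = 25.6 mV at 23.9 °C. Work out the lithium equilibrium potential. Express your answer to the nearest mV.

5 mV

E = (25.6/z) · ln([Li⁺]_out/[Li⁺]_in) with z = +1.
= (25.6/1) · ln(1.14/0.935) = 25.60 · ln(1.219)
= 25.60 · (0.1982) = 5.07 mV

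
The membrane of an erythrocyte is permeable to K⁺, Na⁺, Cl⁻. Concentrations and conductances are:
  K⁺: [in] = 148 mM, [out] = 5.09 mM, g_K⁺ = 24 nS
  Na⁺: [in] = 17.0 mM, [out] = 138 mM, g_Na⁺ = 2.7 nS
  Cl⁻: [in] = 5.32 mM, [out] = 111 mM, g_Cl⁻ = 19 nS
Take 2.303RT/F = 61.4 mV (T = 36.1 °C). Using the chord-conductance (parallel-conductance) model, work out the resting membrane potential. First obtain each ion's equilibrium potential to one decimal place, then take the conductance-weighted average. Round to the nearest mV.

-78 mV

E_K⁺ = (61.4/1)·log₁₀(5.09/148) = -89.9 mV
E_Na⁺ = (61.4/1)·log₁₀(138/17.0) = 55.8 mV
E_Cl⁻ = (61.4/-1)·log₁₀(111/5.32) = -81.0 mV
Vm = (Σ gᵢEᵢ)/(Σ gᵢ) = (24·-89.9 + 2.7·55.8 + 19·-81.0) / (24 + 2.7 + 19)
= -3545.94 / 45.7 = -77.59 mV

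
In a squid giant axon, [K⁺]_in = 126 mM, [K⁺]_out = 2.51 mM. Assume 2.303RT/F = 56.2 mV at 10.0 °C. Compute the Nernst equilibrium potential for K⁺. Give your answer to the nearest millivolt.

E = (56.2/z) · log₁₀([K⁺]_out/[K⁺]_in) with z = +1.
= (56.2/1) · log₁₀(2.51/126) = 56.20 · log₁₀(0.01992)
= 56.20 · (-1.7007) = -95.58 mV

-96 mV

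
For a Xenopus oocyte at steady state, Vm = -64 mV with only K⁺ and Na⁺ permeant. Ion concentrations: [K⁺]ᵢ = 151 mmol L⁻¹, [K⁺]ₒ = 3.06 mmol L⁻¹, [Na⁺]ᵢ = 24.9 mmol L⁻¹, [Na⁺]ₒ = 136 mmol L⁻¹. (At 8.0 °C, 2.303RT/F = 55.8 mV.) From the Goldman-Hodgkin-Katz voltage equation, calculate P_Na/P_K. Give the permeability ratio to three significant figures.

0.0574

Let α = P_Na/P_K. GHK: Vm = 55.8·log₁₀[(Kₒ + α·Naₒ)/(Kᵢ + α·Naᵢ)].
10^(Vm/55.8) = 10^(-64.0/55.8) = 0.071293
So 0.071293·(Kᵢ + α·Naᵢ) = Kₒ + α·Naₒ → α = (0.071293·151.0 − 3.06) / (136.0 − 0.071293·24.9)
α = (10.77 − 3.06) / (136.0 − 1.775) = 7.705/134.2 = 0.05741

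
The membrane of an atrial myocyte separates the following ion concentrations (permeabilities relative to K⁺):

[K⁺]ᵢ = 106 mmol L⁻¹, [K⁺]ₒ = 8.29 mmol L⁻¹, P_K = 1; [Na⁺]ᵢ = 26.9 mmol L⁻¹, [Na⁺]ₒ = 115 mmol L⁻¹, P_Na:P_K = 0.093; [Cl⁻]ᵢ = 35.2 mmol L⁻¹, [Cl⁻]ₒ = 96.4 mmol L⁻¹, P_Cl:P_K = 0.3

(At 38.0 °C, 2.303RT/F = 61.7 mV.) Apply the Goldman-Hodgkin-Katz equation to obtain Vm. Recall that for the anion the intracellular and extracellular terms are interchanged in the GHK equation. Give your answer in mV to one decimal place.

-41.2 mV

Vm = 61.7 · log₁₀[(Σ P·[cation]ₒ + Σ P·[anion]ᵢ) / (Σ P·[cation]ᵢ + Σ P·[anion]ₒ)]
Numerator = 1×8.29 + 0.093×115 + 0.3×35.2 = 29.55
Denominator = 1×106 + 0.093×26.9 + 0.3×96.4 = 137.4
Vm = 61.7 · log₁₀(0.215) = 61.7 × (-0.6676) = -41.19 mV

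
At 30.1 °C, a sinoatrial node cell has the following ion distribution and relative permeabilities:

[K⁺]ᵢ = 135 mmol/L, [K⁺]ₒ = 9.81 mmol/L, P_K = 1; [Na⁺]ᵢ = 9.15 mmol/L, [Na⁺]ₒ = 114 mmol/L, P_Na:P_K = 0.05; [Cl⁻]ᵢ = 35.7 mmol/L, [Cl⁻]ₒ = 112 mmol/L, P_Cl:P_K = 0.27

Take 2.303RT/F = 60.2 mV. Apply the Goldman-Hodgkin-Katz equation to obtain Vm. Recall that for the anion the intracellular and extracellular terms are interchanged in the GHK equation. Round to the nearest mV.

-49 mV

Vm = 60.2 · log₁₀[(Σ P·[cation]ₒ + Σ P·[anion]ᵢ) / (Σ P·[cation]ᵢ + Σ P·[anion]ₒ)]
Numerator = 1×9.81 + 0.05×114 + 0.27×35.7 = 25.15
Denominator = 1×135 + 0.05×9.15 + 0.27×112 = 165.7
Vm = 60.2 · log₁₀(0.15178) = 60.2 × (-0.8188) = -49.29 mV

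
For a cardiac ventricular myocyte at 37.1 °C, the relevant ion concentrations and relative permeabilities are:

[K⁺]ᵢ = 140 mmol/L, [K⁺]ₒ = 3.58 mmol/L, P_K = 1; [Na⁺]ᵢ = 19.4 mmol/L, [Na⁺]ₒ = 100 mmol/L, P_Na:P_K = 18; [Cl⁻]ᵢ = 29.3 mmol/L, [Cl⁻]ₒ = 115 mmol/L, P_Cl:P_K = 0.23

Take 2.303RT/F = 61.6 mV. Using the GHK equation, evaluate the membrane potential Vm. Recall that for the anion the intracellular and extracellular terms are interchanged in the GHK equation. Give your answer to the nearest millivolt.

Vm = 61.6 · log₁₀[(Σ P·[cation]ₒ + Σ P·[anion]ᵢ) / (Σ P·[cation]ᵢ + Σ P·[anion]ₒ)]
Numerator = 1×3.58 + 18×100 + 0.23×29.3 = 1810
Denominator = 1×140 + 18×19.4 + 0.23×115 = 515.6
Vm = 61.6 · log₁₀(3.5108) = 61.6 × (0.5454) = 33.60 mV

34 mV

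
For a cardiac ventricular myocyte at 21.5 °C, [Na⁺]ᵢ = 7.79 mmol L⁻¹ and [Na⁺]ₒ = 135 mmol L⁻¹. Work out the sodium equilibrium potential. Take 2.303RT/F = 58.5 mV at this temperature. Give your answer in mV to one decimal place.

72.5 mV

E = (58.5/z) · log₁₀([Na⁺]_out/[Na⁺]_in) with z = +1.
= (58.5/1) · log₁₀(135/7.79) = 58.50 · log₁₀(17.33)
= 58.50 · (1.2388) = 72.47 mV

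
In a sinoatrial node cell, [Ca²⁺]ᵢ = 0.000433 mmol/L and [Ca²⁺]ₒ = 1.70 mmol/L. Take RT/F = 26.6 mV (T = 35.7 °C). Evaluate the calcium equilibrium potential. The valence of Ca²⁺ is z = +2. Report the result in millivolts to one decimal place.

110.1 mV

E = (26.6/z) · ln([Ca²⁺]_out/[Ca²⁺]_in) with z = +2.
= (26.6/2) · ln(1.70/0.000433) = 13.30 · ln(3926)
= 13.30 · (8.2754) = 110.06 mV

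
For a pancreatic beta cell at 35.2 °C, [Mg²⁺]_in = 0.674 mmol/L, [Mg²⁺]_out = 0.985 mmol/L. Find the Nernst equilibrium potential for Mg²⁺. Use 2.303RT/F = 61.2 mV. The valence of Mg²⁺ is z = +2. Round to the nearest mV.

E = (61.2/z) · log₁₀([Mg²⁺]_out/[Mg²⁺]_in) with z = +2.
= (61.2/2) · log₁₀(0.985/0.674) = 30.60 · log₁₀(1.461)
= 30.60 · (0.1648) = 5.04 mV

5 mV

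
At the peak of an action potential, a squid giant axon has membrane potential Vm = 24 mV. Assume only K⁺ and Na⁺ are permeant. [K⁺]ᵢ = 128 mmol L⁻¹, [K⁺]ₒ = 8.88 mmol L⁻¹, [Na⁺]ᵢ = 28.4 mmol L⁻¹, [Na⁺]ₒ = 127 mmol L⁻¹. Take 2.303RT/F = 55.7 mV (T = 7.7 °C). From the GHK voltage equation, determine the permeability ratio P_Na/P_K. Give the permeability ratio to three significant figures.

Let α = P_Na/P_K. GHK: Vm = 55.7·log₁₀[(Kₒ + α·Naₒ)/(Kᵢ + α·Naᵢ)].
10^(Vm/55.7) = 10^(24.0/55.7) = 2.697
So 2.697·(Kᵢ + α·Naᵢ) = Kₒ + α·Naₒ → α = (2.697·128.0 − 8.88) / (127.0 − 2.697·28.4)
α = (345.2 − 8.88) / (127.0 − 76.59) = 336.3/50.41 = 6.673

6.67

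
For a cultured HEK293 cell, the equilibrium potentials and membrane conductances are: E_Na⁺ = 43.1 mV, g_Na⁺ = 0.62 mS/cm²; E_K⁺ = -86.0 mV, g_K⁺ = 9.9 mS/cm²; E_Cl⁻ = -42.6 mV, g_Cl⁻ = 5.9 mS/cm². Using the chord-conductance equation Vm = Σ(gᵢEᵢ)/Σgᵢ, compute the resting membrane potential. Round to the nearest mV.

Σ gᵢEᵢ = 0.62·(43.1) + 9.9·(-86.0) + 5.9·(-42.6) = -1076.02
Σ gᵢ = 0.62 + 9.9 + 5.9 = 16.42
Vm = -1076.02 / 16.42 = -65.53 mV

-66 mV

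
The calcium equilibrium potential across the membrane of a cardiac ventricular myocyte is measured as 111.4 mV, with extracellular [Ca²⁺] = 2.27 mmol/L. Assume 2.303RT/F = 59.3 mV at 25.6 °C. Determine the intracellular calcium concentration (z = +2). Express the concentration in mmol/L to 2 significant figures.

Nernst: E = (59.3/2) · log₁₀([out]/[in]), so log₁₀([out]/[in]) = 111.4 × 2 / 59.3 = 3.7572.
[out]/[in] = 10^(3.7572) = 5717.
[in] = 2.27 / 5717 = 0.0003971 mmol/L.

0.00040 mmol/L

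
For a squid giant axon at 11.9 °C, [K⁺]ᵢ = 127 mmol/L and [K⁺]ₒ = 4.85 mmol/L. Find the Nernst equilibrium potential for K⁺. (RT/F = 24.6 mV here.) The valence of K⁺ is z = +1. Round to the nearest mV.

E = (24.6/z) · ln([K⁺]_out/[K⁺]_in) with z = +1.
= (24.6/1) · ln(4.85/127) = 24.60 · ln(0.03819)
= 24.60 · (-3.2652) = -80.32 mV

-80 mV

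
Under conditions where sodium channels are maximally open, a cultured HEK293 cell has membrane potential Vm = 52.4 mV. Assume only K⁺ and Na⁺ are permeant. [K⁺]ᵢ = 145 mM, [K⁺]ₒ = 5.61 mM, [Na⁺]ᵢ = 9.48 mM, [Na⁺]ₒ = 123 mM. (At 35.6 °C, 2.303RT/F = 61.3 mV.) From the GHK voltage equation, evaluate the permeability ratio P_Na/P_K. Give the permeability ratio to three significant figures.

Let α = P_Na/P_K. GHK: Vm = 61.3·log₁₀[(Kₒ + α·Naₒ)/(Kᵢ + α·Naᵢ)].
10^(Vm/61.3) = 10^(52.4/61.3) = 7.1583
So 7.1583·(Kᵢ + α·Naᵢ) = Kₒ + α·Naₒ → α = (7.1583·145.0 − 5.61) / (123.0 − 7.1583·9.48)
α = (1038 − 5.61) / (123.0 − 67.86) = 1032/55.14 = 18.72

18.7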